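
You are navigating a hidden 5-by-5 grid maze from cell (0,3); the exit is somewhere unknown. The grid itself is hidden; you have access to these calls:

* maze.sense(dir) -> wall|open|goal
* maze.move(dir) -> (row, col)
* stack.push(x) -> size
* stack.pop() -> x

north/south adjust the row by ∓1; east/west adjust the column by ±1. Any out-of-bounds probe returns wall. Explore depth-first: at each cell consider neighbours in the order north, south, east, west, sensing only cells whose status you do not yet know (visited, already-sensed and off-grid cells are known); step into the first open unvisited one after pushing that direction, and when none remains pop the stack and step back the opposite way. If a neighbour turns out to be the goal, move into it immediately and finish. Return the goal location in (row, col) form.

→ maze.sense(dir='south')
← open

→ stack.push(x='south')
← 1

→ maze.move(dir='south')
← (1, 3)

→ maze.sense(dir='south')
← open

→ stack.push(x='south')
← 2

→ maze.move(dir='south')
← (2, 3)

→ maze.sense(dir='south')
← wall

→ maze.sense(dir='east')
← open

→ stack.push(x='east')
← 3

→ maze.move(dir='east')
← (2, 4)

→ maze.sense(dir='north')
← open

→ stack.push(x='north')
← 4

→ maze.move(dir='north')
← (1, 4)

→ maze.sense(dir='north')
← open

→ stack.push(x='north')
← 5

→ maze.move(dir='north')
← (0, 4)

→ stack.pop()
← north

→ maze.move(dir='south')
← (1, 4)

→ stack.pop()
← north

→ maze.move(dir='south')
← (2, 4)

→ maze.sense(dir='south')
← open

→ stack.push(x='south')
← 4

→ maze.move(dir='south')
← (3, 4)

→ maze.sense(dir='south')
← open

→ stack.push(x='south')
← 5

→ maze.move(dir='south')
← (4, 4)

→ maze.sense(dir='west')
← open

→ stack.push(x='west')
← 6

→ maze.move(dir='west')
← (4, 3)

→ maze.sense(dir='west')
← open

→ stack.push(x='west')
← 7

→ maze.move(dir='west')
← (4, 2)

→ maze.sense(dir='north')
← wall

→ maze.sense(dir='west')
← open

→ stack.push(x='west')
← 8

→ maze.move(dir='west')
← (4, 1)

→ maze.sense(dir='north')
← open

→ stack.push(x='north')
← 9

→ maze.move(dir='north')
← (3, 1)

→ maze.sense(dir='north')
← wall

→ maze.sense(dir='west')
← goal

→ maze.move(dir='west')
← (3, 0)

Answer: (3, 0)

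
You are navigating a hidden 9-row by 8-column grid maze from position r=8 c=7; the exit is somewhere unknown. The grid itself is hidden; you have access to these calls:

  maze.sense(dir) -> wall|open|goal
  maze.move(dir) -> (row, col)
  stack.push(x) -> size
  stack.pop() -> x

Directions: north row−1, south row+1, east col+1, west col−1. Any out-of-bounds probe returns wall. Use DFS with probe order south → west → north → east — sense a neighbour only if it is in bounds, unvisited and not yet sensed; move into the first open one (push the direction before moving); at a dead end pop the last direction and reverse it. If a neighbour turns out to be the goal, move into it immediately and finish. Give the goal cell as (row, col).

~$ maze.sense west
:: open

~$ stack.push west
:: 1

~$ maze.move west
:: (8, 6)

~$ maze.sense west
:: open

~$ stack.push west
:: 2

~$ maze.move west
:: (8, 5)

~$ maze.sense west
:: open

~$ stack.push west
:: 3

~$ maze.move west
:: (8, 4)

~$ maze.sense west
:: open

~$ stack.push west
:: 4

~$ maze.move west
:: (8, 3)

~$ maze.sense west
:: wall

~$ maze.sense north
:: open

~$ stack.push north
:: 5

~$ maze.move north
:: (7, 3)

~$ maze.sense west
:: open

~$ stack.push west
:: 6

~$ maze.move west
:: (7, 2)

~$ maze.sense west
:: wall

~$ maze.sense north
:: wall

~$ stack.pop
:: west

~$ maze.move east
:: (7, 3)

~$ maze.sense north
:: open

~$ stack.push north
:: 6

~$ maze.move north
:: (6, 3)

~$ maze.sense north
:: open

~$ stack.push north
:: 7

~$ maze.move north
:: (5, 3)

~$ maze.sense west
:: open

~$ stack.push west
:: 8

~$ maze.move west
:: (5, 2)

~$ maze.sense west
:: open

~$ stack.push west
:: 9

~$ maze.move west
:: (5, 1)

~$ maze.sense south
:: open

~$ stack.push south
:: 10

~$ maze.move south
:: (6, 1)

~$ maze.sense west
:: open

~$ stack.push west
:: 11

~$ maze.move west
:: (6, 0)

~$ maze.sense south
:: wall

~$ maze.sense north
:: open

~$ stack.push north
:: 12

~$ maze.move north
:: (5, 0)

~$ maze.sense north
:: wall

~$ stack.pop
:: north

~$ maze.move south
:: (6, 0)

~$ stack.pop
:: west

~$ maze.move east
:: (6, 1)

~$ stack.pop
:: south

~$ maze.move north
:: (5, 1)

~$ maze.sense north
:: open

~$ stack.push north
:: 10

~$ maze.move north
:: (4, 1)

~$ maze.sense north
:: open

~$ stack.push north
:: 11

~$ maze.move north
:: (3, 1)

~$ maze.sense west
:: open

~$ stack.push west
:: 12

~$ maze.move west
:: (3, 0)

~$ maze.sense north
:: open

~$ stack.push north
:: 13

~$ maze.move north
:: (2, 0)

~$ maze.sense north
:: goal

~$ maze.move north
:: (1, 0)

Answer: (1, 0)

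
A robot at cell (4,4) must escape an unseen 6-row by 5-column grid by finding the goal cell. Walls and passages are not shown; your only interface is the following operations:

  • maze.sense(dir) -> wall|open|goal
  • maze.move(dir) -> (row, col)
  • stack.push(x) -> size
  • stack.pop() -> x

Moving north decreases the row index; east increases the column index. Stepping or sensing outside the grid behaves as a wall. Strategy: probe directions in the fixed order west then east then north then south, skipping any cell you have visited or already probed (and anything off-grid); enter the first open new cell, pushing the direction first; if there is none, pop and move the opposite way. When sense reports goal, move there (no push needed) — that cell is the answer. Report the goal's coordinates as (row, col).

I call sense on dir→west, — result: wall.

I run sense on dir→north, → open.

Calling push on x→north, yielding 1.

Next I call move on dir→north, — result: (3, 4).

I use sense on dir→west, and see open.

I use push on x→west, and see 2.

I try move on dir→west, : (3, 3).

I call sense on dir→west, yielding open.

Then push on x→west, — result: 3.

I invoke move on dir→west, which returns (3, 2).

I invoke sense on dir→west, and get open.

I call push on x→west, yielding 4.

Using move on dir→west, : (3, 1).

I run sense on dir→west, and observe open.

Calling push on x→west, → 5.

Calling move on dir→west, — result: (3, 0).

I call sense on dir→north, giving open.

I call push on x→north, giving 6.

Invoking move on dir→north, and get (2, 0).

I try sense on dir→east, and observe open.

I run push on x→east, — result: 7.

Now I run move on dir→east, and observe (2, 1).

Invoking sense on dir→east, and see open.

I run push on x→east, and see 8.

Next I call move on dir→east, and get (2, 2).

Using sense on dir→east, yielding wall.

Then sense on dir→north, and see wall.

Now I run pop(), → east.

Using move on dir→west, and see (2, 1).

Then sense on dir→north, : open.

I call push on x→north, giving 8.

Invoking move on dir→north, and get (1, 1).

I invoke sense on dir→west, — result: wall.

Calling sense on dir→north, yielding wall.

Next I call pop(), and get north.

Then move on dir→south, → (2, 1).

I invoke pop, yielding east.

Calling move on dir→west, : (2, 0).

Using pop(), and get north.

I run move on dir→south, giving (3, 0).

I call sense on dir→south, → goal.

I try move on dir→south, which returns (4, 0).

Answer: (4, 0)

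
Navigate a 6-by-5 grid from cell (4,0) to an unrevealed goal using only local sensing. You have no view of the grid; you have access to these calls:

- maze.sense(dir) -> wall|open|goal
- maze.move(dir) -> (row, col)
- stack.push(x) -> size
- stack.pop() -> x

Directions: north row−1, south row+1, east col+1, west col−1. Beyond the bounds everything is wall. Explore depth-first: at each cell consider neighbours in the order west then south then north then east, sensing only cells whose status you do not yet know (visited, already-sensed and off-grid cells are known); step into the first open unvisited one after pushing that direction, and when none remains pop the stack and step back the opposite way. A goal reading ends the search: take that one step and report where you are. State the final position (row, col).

Next I call sense passing dir='south', giving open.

I invoke push passing x='south', yielding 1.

Invoking move passing dir='south', : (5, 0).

I call sense passing dir='east', and get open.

I use push passing x='east', → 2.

Now I run move passing dir='east', yielding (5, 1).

I invoke sense passing dir='north', — result: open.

Calling push passing x='north', and observe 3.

Next I call move passing dir='north', which returns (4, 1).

I call sense passing dir='north', → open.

Invoking push passing x='north', : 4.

I run move passing dir='north', and observe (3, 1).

Next I call sense passing dir='west', — result: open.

Calling push passing x='west', and get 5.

I try move passing dir='west', and see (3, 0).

I try sense passing dir='north', → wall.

I invoke pop(), yielding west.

Invoking move passing dir='east', and see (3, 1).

Next I call sense passing dir='north', : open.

Invoking push passing x='north', and get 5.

Calling move passing dir='north', which returns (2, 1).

I call sense passing dir='north', yielding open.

Calling push passing x='north', → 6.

Invoking move passing dir='north', : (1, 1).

Invoking sense passing dir='west', — result: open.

I try push passing x='west', — result: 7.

I run move passing dir='west', yielding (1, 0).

I invoke sense passing dir='north', — result: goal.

Invoking move passing dir='north', and get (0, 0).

Answer: (0, 0)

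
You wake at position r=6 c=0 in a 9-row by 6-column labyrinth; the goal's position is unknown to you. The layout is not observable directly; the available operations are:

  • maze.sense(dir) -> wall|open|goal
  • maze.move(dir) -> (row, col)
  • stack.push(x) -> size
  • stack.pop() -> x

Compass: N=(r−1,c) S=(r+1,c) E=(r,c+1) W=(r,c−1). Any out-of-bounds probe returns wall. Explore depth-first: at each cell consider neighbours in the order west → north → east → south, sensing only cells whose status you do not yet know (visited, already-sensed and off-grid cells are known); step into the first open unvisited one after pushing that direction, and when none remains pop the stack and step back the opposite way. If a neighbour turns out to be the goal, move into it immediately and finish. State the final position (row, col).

==> maze.sense(dir='north')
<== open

==> stack.push(x='north')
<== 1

==> maze.move(dir='north')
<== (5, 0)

==> maze.sense(dir='north')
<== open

==> stack.push(x='north')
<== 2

==> maze.move(dir='north')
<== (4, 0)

==> maze.sense(dir='north')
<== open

==> stack.push(x='north')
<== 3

==> maze.move(dir='north')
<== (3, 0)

==> maze.sense(dir='north')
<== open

==> stack.push(x='north')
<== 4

==> maze.move(dir='north')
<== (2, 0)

==> maze.sense(dir='north')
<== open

==> stack.push(x='north')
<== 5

==> maze.move(dir='north')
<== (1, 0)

==> maze.sense(dir='north')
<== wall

==> maze.sense(dir='east')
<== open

==> stack.push(x='east')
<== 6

==> maze.move(dir='east')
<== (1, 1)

==> maze.sense(dir='north')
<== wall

==> maze.sense(dir='east')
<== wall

==> maze.sense(dir='south')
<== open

==> stack.push(x='south')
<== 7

==> maze.move(dir='south')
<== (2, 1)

==> maze.sense(dir='east')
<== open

==> stack.push(x='east')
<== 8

==> maze.move(dir='east')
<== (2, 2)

==> maze.sense(dir='east')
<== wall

==> maze.sense(dir='south')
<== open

==> stack.push(x='south')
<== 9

==> maze.move(dir='south')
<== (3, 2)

==> maze.sense(dir='west')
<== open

==> stack.push(x='west')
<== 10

==> maze.move(dir='west')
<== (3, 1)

==> maze.sense(dir='south')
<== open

==> stack.push(x='south')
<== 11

==> maze.move(dir='south')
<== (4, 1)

==> maze.sense(dir='east')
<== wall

==> maze.sense(dir='south')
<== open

==> stack.push(x='south')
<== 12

==> maze.move(dir='south')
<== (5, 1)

==> maze.sense(dir='east')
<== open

==> stack.push(x='east')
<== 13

==> maze.move(dir='east')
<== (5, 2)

==> maze.sense(dir='east')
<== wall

==> maze.sense(dir='south')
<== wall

==> stack.pop()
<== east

==> maze.move(dir='west')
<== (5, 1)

==> maze.sense(dir='south')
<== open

==> stack.push(x='south')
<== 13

==> maze.move(dir='south')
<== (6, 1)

==> maze.sense(dir='south')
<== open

==> stack.push(x='south')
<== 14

==> maze.move(dir='south')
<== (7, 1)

==> maze.sense(dir='west')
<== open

==> stack.push(x='west')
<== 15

==> maze.move(dir='west')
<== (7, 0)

==> maze.sense(dir='south')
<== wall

==> stack.pop()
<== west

==> maze.move(dir='east')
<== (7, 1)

==> maze.sense(dir='east')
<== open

==> stack.push(x='east')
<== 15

==> maze.move(dir='east')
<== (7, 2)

==> maze.sense(dir='east')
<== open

==> stack.push(x='east')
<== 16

==> maze.move(dir='east')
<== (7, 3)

==> maze.sense(dir='north')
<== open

==> stack.push(x='north')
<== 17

==> maze.move(dir='north')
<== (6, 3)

==> maze.sense(dir='east')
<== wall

==> stack.pop()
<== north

==> maze.move(dir='south')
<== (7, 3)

==> maze.sense(dir='east')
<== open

==> stack.push(x='east')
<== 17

==> maze.move(dir='east')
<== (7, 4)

==> maze.sense(dir='east')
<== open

==> stack.push(x='east')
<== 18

==> maze.move(dir='east')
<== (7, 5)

==> maze.sense(dir='north')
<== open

==> stack.push(x='north')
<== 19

==> maze.move(dir='north')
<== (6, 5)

==> maze.sense(dir='north')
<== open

==> stack.push(x='north')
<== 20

==> maze.move(dir='north')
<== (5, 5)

==> maze.sense(dir='west')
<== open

==> stack.push(x='west')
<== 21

==> maze.move(dir='west')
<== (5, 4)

==> maze.sense(dir='north')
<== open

==> stack.push(x='north')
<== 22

==> maze.move(dir='north')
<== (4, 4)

==> maze.sense(dir='west')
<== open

==> stack.push(x='west')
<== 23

==> maze.move(dir='west')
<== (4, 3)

==> maze.sense(dir='north')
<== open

==> stack.push(x='north')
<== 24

==> maze.move(dir='north')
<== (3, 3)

==> maze.sense(dir='east')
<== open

==> stack.push(x='east')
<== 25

==> maze.move(dir='east')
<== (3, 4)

==> maze.sense(dir='north')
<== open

==> stack.push(x='north')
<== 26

==> maze.move(dir='north')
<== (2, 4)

==> maze.sense(dir='north')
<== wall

==> maze.sense(dir='east')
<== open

==> stack.push(x='east')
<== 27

==> maze.move(dir='east')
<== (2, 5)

==> maze.sense(dir='north')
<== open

==> stack.push(x='north')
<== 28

==> maze.move(dir='north')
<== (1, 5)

==> maze.sense(dir='north')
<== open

==> stack.push(x='north')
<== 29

==> maze.move(dir='north')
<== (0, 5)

==> maze.sense(dir='west')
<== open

==> stack.push(x='west')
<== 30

==> maze.move(dir='west')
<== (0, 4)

==> maze.sense(dir='west')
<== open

==> stack.push(x='west')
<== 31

==> maze.move(dir='west')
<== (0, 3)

==> maze.sense(dir='west')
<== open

==> stack.push(x='west')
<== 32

==> maze.move(dir='west')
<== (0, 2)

==> stack.pop()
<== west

==> maze.move(dir='east')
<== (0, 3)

==> maze.sense(dir='south')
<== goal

==> maze.move(dir='south')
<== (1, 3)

Answer: (1, 3)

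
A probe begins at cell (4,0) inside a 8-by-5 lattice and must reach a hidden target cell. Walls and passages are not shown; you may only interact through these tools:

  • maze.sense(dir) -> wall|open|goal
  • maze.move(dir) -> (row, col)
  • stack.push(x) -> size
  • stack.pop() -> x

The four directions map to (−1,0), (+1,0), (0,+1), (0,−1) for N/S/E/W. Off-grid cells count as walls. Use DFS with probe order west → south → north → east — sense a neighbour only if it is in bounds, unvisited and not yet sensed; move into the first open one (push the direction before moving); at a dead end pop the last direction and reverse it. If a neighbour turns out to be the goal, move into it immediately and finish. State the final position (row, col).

~$ maze.sense dir: south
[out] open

~$ stack.push x: south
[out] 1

~$ maze.move dir: south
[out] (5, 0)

~$ maze.sense dir: south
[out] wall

~$ maze.sense dir: east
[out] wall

~$ stack.pop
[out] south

~$ maze.move dir: north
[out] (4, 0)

~$ maze.sense dir: north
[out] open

~$ stack.push x: north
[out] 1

~$ maze.move dir: north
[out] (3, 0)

~$ maze.sense dir: north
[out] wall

~$ maze.sense dir: east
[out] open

~$ stack.push x: east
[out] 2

~$ maze.move dir: east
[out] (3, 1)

~$ maze.sense dir: south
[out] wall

~$ maze.sense dir: north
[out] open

~$ stack.push x: north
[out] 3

~$ maze.move dir: north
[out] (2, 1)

~$ maze.sense dir: north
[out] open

~$ stack.push x: north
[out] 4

~$ maze.move dir: north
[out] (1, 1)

~$ maze.sense dir: west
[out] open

~$ stack.push x: west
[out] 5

~$ maze.move dir: west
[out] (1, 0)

~$ maze.sense dir: north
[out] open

~$ stack.push x: north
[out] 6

~$ maze.move dir: north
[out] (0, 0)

~$ maze.sense dir: east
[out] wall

~$ stack.pop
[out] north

~$ maze.move dir: south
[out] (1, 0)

~$ stack.pop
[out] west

~$ maze.move dir: east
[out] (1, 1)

~$ maze.sense dir: east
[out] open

~$ stack.push x: east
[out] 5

~$ maze.move dir: east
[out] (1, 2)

~$ maze.sense dir: south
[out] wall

~$ maze.sense dir: north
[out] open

~$ stack.push x: north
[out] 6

~$ maze.move dir: north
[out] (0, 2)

~$ maze.sense dir: east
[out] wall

~$ stack.pop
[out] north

~$ maze.move dir: south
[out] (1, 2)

~$ maze.sense dir: east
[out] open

~$ stack.push x: east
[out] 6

~$ maze.move dir: east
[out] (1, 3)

~$ maze.sense dir: south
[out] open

~$ stack.push x: south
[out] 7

~$ maze.move dir: south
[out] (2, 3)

~$ maze.sense dir: south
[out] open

~$ stack.push x: south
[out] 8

~$ maze.move dir: south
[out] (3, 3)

~$ maze.sense dir: west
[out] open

~$ stack.push x: west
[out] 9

~$ maze.move dir: west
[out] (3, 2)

~$ maze.sense dir: south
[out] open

~$ stack.push x: south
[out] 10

~$ maze.move dir: south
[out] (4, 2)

~$ maze.sense dir: south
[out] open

~$ stack.push x: south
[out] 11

~$ maze.move dir: south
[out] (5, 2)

~$ maze.sense dir: south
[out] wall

~$ maze.sense dir: east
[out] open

~$ stack.push x: east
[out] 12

~$ maze.move dir: east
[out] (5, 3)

~$ maze.sense dir: south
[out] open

~$ stack.push x: south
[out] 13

~$ maze.move dir: south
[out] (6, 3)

~$ maze.sense dir: south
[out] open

~$ stack.push x: south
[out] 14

~$ maze.move dir: south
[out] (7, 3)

~$ maze.sense dir: west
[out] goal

~$ maze.move dir: west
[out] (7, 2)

Answer: (7, 2)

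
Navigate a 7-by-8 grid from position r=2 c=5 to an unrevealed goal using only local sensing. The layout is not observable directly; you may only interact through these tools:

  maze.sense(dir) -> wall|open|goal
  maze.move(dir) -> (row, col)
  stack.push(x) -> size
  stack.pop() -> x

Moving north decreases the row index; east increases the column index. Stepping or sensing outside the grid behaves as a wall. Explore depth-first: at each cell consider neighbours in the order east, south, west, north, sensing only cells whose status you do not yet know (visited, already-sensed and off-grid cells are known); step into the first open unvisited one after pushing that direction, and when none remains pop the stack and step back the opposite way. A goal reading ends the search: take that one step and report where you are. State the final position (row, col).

# 1. sense(east) -> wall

# 2. sense(south) -> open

# 3. push(south) -> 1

# 4. move(south) -> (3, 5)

# 5. sense(east) -> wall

# 6. sense(south) -> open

# 7. push(south) -> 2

# 8. move(south) -> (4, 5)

# 9. sense(east) -> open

# 10. push(east) -> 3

# 11. move(east) -> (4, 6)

# 12. sense(east) -> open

# 13. push(east) -> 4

# 14. move(east) -> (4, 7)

# 15. sense(south) -> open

# 16. push(south) -> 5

# 17. move(south) -> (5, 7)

# 18. sense(south) -> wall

# 19. sense(west) -> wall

# 20. pop() -> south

# 21. move(north) -> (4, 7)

# 22. sense(north) -> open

# 23. push(north) -> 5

# 24. move(north) -> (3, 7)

# 25. sense(north) -> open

# 26. push(north) -> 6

# 27. move(north) -> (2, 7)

# 28. sense(north) -> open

# 29. push(north) -> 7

# 30. move(north) -> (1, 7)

# 31. sense(west) -> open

# 32. push(west) -> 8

# 33. move(west) -> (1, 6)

# 34. sense(west) -> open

# 35. push(west) -> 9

# 36. move(west) -> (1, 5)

# 37. sense(west) -> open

# 38. push(west) -> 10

# 39. move(west) -> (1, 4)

# 40. sense(south) -> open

# 41. push(south) -> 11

# 42. move(south) -> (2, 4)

# 43. sense(south) -> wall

# 44. sense(west) -> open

# 45. push(west) -> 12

# 46. move(west) -> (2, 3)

# 47. sense(south) -> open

# 48. push(south) -> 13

# 49. move(south) -> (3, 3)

# 50. sense(south) -> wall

# 51. sense(west) -> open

# 52. push(west) -> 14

# 53. move(west) -> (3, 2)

# 54. sense(south) -> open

# 55. push(south) -> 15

# 56. move(south) -> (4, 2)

# 57. sense(south) -> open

# 58. push(south) -> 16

# 59. move(south) -> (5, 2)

# 60. sense(east) -> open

# 61. push(east) -> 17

# 62. move(east) -> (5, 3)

# 63. sense(east) -> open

# 64. push(east) -> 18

# 65. move(east) -> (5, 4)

# 66. sense(east) -> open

# 67. push(east) -> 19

# 68. move(east) -> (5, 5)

# 69. sense(south) -> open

# 70. push(south) -> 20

# 71. move(south) -> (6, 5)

# 72. sense(east) -> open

# 73. push(east) -> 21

# 74. move(east) -> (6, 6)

# 75. pop() -> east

# 76. move(west) -> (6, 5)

# 77. sense(west) -> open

# 78. push(west) -> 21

# 79. move(west) -> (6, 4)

# 80. sense(west) -> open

# 81. push(west) -> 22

# 82. move(west) -> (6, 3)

# 83. sense(west) -> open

# 84. push(west) -> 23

# 85. move(west) -> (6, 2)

# 86. sense(west) -> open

# 87. push(west) -> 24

# 88. move(west) -> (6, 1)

# 89. sense(west) -> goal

# 90. move(west) -> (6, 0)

Answer: (6, 0)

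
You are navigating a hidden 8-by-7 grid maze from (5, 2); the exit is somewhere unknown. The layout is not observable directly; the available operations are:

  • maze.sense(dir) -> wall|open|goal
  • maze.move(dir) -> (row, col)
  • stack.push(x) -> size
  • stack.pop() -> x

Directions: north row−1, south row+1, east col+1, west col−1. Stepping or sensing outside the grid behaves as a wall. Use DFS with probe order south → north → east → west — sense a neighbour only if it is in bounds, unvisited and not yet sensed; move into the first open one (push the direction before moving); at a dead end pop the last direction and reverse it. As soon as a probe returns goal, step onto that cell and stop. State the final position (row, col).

$ maze.sense dir→south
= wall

$ maze.sense dir→north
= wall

$ maze.sense dir→east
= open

$ stack.push x→east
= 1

$ maze.move dir→east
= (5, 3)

$ maze.sense dir→south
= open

$ stack.push x→south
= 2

$ maze.move dir→south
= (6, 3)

$ maze.sense dir→south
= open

$ stack.push x→south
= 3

$ maze.move dir→south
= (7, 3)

$ maze.sense dir→east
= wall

$ maze.sense dir→west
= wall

$ stack.pop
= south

$ maze.move dir→north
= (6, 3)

$ maze.sense dir→east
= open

$ stack.push x→east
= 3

$ maze.move dir→east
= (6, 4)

$ maze.sense dir→north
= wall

$ maze.sense dir→east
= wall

$ stack.pop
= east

$ maze.move dir→west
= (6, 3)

$ stack.pop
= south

$ maze.move dir→north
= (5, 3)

$ maze.sense dir→north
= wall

$ stack.pop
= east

$ maze.move dir→west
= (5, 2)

$ maze.sense dir→west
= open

$ stack.push x→west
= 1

$ maze.move dir→west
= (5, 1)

$ maze.sense dir→south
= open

$ stack.push x→south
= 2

$ maze.move dir→south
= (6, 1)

$ maze.sense dir→south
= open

$ stack.push x→south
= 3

$ maze.move dir→south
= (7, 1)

$ maze.sense dir→west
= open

$ stack.push x→west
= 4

$ maze.move dir→west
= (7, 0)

$ maze.sense dir→north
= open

$ stack.push x→north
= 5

$ maze.move dir→north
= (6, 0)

$ maze.sense dir→north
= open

$ stack.push x→north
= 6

$ maze.move dir→north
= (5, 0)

$ maze.sense dir→north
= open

$ stack.push x→north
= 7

$ maze.move dir→north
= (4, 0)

$ maze.sense dir→north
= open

$ stack.push x→north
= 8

$ maze.move dir→north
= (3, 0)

$ maze.sense dir→north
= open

$ stack.push x→north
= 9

$ maze.move dir→north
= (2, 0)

$ maze.sense dir→north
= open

$ stack.push x→north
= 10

$ maze.move dir→north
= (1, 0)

$ maze.sense dir→north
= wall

$ maze.sense dir→east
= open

$ stack.push x→east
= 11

$ maze.move dir→east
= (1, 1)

$ maze.sense dir→south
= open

$ stack.push x→south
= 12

$ maze.move dir→south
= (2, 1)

$ maze.sense dir→south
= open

$ stack.push x→south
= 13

$ maze.move dir→south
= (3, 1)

$ maze.sense dir→south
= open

$ stack.push x→south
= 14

$ maze.move dir→south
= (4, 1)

$ stack.pop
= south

$ maze.move dir→north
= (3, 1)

$ maze.sense dir→east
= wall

$ stack.pop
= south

$ maze.move dir→north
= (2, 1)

$ maze.sense dir→east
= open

$ stack.push x→east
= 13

$ maze.move dir→east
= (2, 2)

$ maze.sense dir→north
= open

$ stack.push x→north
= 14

$ maze.move dir→north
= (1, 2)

$ maze.sense dir→north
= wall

$ maze.sense dir→east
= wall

$ stack.pop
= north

$ maze.move dir→south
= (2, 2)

$ maze.sense dir→east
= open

$ stack.push x→east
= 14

$ maze.move dir→east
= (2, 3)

$ maze.sense dir→south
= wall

$ maze.sense dir→east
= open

$ stack.push x→east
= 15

$ maze.move dir→east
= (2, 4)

$ maze.sense dir→south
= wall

$ maze.sense dir→north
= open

$ stack.push x→north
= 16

$ maze.move dir→north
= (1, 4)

$ maze.sense dir→north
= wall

$ maze.sense dir→east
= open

$ stack.push x→east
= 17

$ maze.move dir→east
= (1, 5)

$ maze.sense dir→south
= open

$ stack.push x→south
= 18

$ maze.move dir→south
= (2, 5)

$ maze.sense dir→south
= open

$ stack.push x→south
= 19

$ maze.move dir→south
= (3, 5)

$ maze.sense dir→south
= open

$ stack.push x→south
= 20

$ maze.move dir→south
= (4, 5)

$ maze.sense dir→south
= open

$ stack.push x→south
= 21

$ maze.move dir→south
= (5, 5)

$ maze.sense dir→east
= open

$ stack.push x→east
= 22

$ maze.move dir→east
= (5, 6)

$ maze.sense dir→south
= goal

$ maze.move dir→south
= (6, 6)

Answer: (6, 6)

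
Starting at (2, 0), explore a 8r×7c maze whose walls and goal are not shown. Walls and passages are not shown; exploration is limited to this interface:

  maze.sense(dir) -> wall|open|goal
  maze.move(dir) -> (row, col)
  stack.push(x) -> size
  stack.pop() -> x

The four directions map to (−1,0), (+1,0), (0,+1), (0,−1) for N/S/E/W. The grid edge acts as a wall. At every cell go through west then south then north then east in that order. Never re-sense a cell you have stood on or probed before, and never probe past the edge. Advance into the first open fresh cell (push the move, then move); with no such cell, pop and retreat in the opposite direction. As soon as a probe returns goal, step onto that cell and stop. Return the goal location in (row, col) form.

I call maze.sense using south, — result: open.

Invoking stack.push using south, and see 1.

I run maze.move using south, and get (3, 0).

I invoke maze.sense using south, and observe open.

Using stack.push using south, giving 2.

Using maze.move using south, and get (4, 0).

Then maze.sense using south, and get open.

I invoke stack.push using south, — result: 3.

I call maze.move using south, : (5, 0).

I invoke maze.sense using south, and get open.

I use stack.push using south, which returns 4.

Then maze.move using south, yielding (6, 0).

I use maze.sense using south, and see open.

I use stack.push using south, — result: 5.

Using maze.move using south, and see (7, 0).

I use maze.sense using east, and get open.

Next I call stack.push using east, and get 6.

Calling maze.move using east, yielding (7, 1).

I try maze.sense using north, and get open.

Now I run stack.push using north, which returns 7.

Using maze.move using north, giving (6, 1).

I use maze.sense using north, and observe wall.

Now I run maze.sense using east, and observe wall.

Calling stack.pop, which returns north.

I invoke maze.move using south, and observe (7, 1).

Using maze.sense using east, and see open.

Calling stack.push using east, which returns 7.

Calling maze.move using east, giving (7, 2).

I run maze.sense using east, yielding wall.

I use stack.pop(), giving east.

I run maze.move using west, and get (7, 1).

Now I run stack.pop(), — result: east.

I run maze.move using west, : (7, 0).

Then stack.pop(), → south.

Invoking maze.move using north, and get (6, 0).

I call stack.pop(), : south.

Calling maze.move using north, giving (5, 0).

Invoking stack.pop, and observe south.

Then maze.move using north, yielding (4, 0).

I try maze.sense using east, and observe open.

Invoking stack.push using east, and observe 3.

I use maze.move using east, and get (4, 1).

I invoke maze.sense using north, and see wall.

Now I run maze.sense using east, which returns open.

I run stack.push using east, which returns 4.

Next I call maze.move using east, which returns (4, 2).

Using maze.sense using south, and observe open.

Now I run stack.push using south, — result: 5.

I try maze.move using south, giving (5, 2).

I use maze.sense using east, yielding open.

Next I call stack.push using east, — result: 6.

I try maze.move using east, yielding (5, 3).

Then maze.sense using south, and get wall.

Next I call maze.sense using north, giving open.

Invoking stack.push using north, → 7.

I try maze.move using north, giving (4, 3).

Next I call maze.sense using north, → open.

I run stack.push using north, and observe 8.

Calling maze.move using north, yielding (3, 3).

I run maze.sense using west, : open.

I run stack.push using west, and see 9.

I run maze.move using west, — result: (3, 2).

I run maze.sense using north, yielding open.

I use stack.push using north, giving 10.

Then maze.move using north, → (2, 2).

Next I call maze.sense using west, and see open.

I call stack.push using west, — result: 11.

Invoking maze.move using west, which returns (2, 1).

I try maze.sense using north, which returns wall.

I run stack.pop, and get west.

I run maze.move using east, yielding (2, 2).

Then maze.sense using north, and get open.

Next I call stack.push using north, giving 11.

Then maze.move using north, and see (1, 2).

Next I call maze.sense using north, and get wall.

I call maze.sense using east, — result: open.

Next I call stack.push using east, giving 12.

Then maze.move using east, and observe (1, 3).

Invoking maze.sense using south, yielding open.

Invoking stack.push using south, → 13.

Next I call maze.move using south, → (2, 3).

I use maze.sense using east, and get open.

Next I call stack.push using east, and observe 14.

I invoke maze.move using east, and get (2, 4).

Next I call maze.sense using south, giving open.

Then stack.push using south, — result: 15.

I try maze.move using south, and see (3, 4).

I try maze.sense using south, which returns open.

I invoke stack.push using south, and observe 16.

I run maze.move using south, — result: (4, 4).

I invoke maze.sense using south, — result: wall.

Calling maze.sense using east, — result: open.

Invoking stack.push using east, and get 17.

Now I run maze.move using east, and observe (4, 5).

Using maze.sense using south, yielding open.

I use stack.push using south, — result: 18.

Now I run maze.move using south, → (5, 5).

I call maze.sense using south, and see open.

Then stack.push using south, — result: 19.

Now I run maze.move using south, and observe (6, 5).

I use maze.sense using west, giving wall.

Then maze.sense using south, which returns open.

I call stack.push using south, and see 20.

Now I run maze.move using south, yielding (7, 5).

Calling maze.sense using west, and observe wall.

Next I call maze.sense using east, yielding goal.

I run maze.move using east, and get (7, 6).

Answer: (7, 6)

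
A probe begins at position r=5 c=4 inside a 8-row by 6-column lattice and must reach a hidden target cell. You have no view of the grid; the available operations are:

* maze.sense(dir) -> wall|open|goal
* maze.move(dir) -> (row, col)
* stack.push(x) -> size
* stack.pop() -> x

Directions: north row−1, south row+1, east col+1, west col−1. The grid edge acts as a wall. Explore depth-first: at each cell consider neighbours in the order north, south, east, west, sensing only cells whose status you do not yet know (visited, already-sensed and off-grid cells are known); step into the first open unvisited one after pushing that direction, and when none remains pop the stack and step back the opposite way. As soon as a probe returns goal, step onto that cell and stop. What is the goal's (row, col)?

Step: maze.sense[north]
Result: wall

Step: maze.sense[south]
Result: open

Step: stack.push[south]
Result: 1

Step: maze.move[south]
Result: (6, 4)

Step: maze.sense[south]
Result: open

Step: stack.push[south]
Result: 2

Step: maze.move[south]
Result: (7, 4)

Step: maze.sense[east]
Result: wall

Step: maze.sense[west]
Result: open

Step: stack.push[west]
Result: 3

Step: maze.move[west]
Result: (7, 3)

Step: maze.sense[north]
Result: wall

Step: maze.sense[west]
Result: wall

Step: stack.pop[]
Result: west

Step: maze.move[east]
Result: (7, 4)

Step: stack.pop[]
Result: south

Step: maze.move[north]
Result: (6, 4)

Step: maze.sense[east]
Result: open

Step: stack.push[east]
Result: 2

Step: maze.move[east]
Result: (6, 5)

Step: maze.sense[north]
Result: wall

Step: stack.pop[]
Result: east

Step: maze.move[west]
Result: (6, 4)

Step: stack.pop[]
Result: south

Step: maze.move[north]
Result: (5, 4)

Step: maze.sense[west]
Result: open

Step: stack.push[west]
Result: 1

Step: maze.move[west]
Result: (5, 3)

Step: maze.sense[north]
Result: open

Step: stack.push[north]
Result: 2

Step: maze.move[north]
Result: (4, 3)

Step: maze.sense[north]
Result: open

Step: stack.push[north]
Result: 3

Step: maze.move[north]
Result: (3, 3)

Step: maze.sense[north]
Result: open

Step: stack.push[north]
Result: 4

Step: maze.move[north]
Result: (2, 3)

Step: maze.sense[north]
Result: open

Step: stack.push[north]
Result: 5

Step: maze.move[north]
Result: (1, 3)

Step: maze.sense[north]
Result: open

Step: stack.push[north]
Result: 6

Step: maze.move[north]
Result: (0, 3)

Step: maze.sense[east]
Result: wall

Step: maze.sense[west]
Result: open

Step: stack.push[west]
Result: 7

Step: maze.move[west]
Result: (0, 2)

Step: maze.sense[south]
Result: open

Step: stack.push[south]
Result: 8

Step: maze.move[south]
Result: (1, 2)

Step: maze.sense[south]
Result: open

Step: stack.push[south]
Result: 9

Step: maze.move[south]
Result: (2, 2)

Step: maze.sense[south]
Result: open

Step: stack.push[south]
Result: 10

Step: maze.move[south]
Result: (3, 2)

Step: maze.sense[south]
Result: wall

Step: maze.sense[west]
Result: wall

Step: stack.pop[]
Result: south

Step: maze.move[north]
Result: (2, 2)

Step: maze.sense[west]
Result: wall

Step: stack.pop[]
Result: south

Step: maze.move[north]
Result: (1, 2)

Step: maze.sense[west]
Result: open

Step: stack.push[west]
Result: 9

Step: maze.move[west]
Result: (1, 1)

Step: maze.sense[north]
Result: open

Step: stack.push[north]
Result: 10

Step: maze.move[north]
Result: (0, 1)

Step: maze.sense[west]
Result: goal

Step: maze.move[west]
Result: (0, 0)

Answer: (0, 0)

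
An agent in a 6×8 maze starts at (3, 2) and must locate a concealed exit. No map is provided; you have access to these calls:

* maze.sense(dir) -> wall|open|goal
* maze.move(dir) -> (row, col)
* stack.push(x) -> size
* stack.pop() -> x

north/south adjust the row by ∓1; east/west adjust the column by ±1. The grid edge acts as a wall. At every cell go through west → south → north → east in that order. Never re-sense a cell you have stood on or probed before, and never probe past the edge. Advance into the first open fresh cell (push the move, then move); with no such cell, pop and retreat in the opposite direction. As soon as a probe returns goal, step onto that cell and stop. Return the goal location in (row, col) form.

·→ sense(dir: west)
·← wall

·→ sense(dir: south)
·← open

·→ push(x: south)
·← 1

·→ move(dir: south)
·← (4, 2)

·→ sense(dir: west)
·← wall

·→ sense(dir: south)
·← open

·→ push(x: south)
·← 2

·→ move(dir: south)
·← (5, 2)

·→ sense(dir: west)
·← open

·→ push(x: west)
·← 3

·→ move(dir: west)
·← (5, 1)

·→ sense(dir: west)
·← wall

·→ pop()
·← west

·→ move(dir: east)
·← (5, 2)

·→ sense(dir: east)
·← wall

·→ pop()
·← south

·→ move(dir: north)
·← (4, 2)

·→ sense(dir: east)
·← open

·→ push(x: east)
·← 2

·→ move(dir: east)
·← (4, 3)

·→ sense(dir: north)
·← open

·→ push(x: north)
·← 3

·→ move(dir: north)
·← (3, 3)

·→ sense(dir: north)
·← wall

·→ sense(dir: east)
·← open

·→ push(x: east)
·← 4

·→ move(dir: east)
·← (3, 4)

·→ sense(dir: south)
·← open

·→ push(x: south)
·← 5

·→ move(dir: south)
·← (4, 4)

·→ sense(dir: south)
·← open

·→ push(x: south)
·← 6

·→ move(dir: south)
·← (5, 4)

·→ sense(dir: east)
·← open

·→ push(x: east)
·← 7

·→ move(dir: east)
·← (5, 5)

·→ sense(dir: north)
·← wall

·→ sense(dir: east)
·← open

·→ push(x: east)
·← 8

·→ move(dir: east)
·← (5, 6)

·→ sense(dir: north)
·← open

·→ push(x: north)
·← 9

·→ move(dir: north)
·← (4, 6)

·→ sense(dir: north)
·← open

·→ push(x: north)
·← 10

·→ move(dir: north)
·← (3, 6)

·→ sense(dir: west)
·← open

·→ push(x: west)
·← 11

·→ move(dir: west)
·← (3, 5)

·→ sense(dir: north)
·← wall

·→ pop()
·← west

·→ move(dir: east)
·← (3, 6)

·→ sense(dir: north)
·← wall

·→ sense(dir: east)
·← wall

·→ pop()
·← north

·→ move(dir: south)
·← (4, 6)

·→ sense(dir: east)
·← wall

·→ pop()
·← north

·→ move(dir: south)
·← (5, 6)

·→ sense(dir: east)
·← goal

·→ move(dir: east)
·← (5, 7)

Answer: (5, 7)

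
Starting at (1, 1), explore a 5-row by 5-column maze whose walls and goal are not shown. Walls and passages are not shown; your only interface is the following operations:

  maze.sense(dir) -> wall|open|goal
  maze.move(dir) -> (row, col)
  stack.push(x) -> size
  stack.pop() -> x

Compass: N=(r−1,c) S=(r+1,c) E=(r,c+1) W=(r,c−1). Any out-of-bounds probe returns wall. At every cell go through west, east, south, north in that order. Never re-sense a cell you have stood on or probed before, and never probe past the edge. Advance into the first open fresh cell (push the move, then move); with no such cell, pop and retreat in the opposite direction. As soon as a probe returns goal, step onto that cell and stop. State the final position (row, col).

→ maze.sense(dir→west)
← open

→ stack.push(x→west)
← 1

→ maze.move(dir→west)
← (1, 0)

→ maze.sense(dir→south)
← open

→ stack.push(x→south)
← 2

→ maze.move(dir→south)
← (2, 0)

→ maze.sense(dir→east)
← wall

→ maze.sense(dir→south)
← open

→ stack.push(x→south)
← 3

→ maze.move(dir→south)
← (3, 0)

→ maze.sense(dir→east)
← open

→ stack.push(x→east)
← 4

→ maze.move(dir→east)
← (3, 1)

→ maze.sense(dir→east)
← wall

→ maze.sense(dir→south)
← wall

→ stack.pop()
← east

→ maze.move(dir→west)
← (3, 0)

→ maze.sense(dir→south)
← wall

→ stack.pop()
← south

→ maze.move(dir→north)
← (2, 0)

→ stack.pop()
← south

→ maze.move(dir→north)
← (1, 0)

→ maze.sense(dir→north)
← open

→ stack.push(x→north)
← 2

→ maze.move(dir→north)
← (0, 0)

→ maze.sense(dir→east)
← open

→ stack.push(x→east)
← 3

→ maze.move(dir→east)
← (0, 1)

→ maze.sense(dir→east)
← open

→ stack.push(x→east)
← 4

→ maze.move(dir→east)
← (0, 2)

→ maze.sense(dir→east)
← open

→ stack.push(x→east)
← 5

→ maze.move(dir→east)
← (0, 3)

→ maze.sense(dir→east)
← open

→ stack.push(x→east)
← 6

→ maze.move(dir→east)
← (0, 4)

→ maze.sense(dir→south)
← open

→ stack.push(x→south)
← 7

→ maze.move(dir→south)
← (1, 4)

→ maze.sense(dir→west)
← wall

→ maze.sense(dir→south)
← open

→ stack.push(x→south)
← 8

→ maze.move(dir→south)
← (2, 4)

→ maze.sense(dir→west)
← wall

→ maze.sense(dir→south)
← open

→ stack.push(x→south)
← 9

→ maze.move(dir→south)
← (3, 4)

→ maze.sense(dir→west)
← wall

→ maze.sense(dir→south)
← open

→ stack.push(x→south)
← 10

→ maze.move(dir→south)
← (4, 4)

→ maze.sense(dir→west)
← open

→ stack.push(x→west)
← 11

→ maze.move(dir→west)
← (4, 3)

→ maze.sense(dir→west)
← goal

→ maze.move(dir→west)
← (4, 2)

Answer: (4, 2)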